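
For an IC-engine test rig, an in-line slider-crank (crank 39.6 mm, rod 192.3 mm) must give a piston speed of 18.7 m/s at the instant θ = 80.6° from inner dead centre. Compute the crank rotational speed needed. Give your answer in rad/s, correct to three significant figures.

463

For an in-line slider-crank, |v_piston| = rω|sinθ|·[1 + r cosθ/√(L² − r² sin²θ)].
With r = 0.0396 m, L = 0.1923 m, θ = 80.6°: the bracketed kinematic factor |dx/dθ| = 0.04041 m.
ω = v/|dx/dθ| = 18.7/0.04041 = 462.75 rad/s.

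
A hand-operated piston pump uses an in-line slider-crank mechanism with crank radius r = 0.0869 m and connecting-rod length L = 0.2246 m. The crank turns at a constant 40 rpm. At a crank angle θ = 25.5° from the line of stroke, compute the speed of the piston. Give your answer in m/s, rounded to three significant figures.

0.212

ω = 2π·40/60 = 4.189 rad/s
For an in-line slider-crank, x = r cosθ + √(L² − r² sin²θ), so v = −rω sinθ·[1 + r cosθ/√(L² − r² sin²θ)].
With r = 0.0869 m, L = 0.2246 m, θ = 25.5°: √(L² − r² sin²θ) = 0.22146 m.
v = −0.0869·4.189·0.43051·[1 + 0.0869·0.90259/0.22146] = -0.21221 m/s.
|v| = 0.21221 m/s.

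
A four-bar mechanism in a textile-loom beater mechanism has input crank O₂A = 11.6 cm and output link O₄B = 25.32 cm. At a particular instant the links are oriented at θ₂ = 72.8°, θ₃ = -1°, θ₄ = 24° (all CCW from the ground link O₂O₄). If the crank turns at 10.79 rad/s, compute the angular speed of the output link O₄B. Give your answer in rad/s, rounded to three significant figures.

11.2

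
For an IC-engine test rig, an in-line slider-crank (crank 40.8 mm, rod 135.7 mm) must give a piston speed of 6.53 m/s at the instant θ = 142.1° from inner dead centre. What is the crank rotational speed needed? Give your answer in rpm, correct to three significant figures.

For an in-line slider-crank, |v_piston| = rω|sinθ|·[1 + r cosθ/√(L² − r² sin²θ)].
With r = 0.0408 m, L = 0.1357 m, θ = 142.1°: the bracketed kinematic factor |dx/dθ| = 0.019013 m.
ω = v/|dx/dθ| = 6.53/0.019013 = 343.46 rad/s.
N = 60ω/(2π) = 3279.8 rpm.

3280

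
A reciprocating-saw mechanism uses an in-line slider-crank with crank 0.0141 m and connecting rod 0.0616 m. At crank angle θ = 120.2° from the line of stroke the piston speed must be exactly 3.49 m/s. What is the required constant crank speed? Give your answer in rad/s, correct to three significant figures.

325

For an in-line slider-crank, |v_piston| = rω|sinθ|·[1 + r cosθ/√(L² − r² sin²θ)].
With r = 0.0141 m, L = 0.0616 m, θ = 120.2°: the bracketed kinematic factor |dx/dθ| = 0.010755 m.
ω = v/|dx/dθ| = 3.49/0.010755 = 324.5 rad/s.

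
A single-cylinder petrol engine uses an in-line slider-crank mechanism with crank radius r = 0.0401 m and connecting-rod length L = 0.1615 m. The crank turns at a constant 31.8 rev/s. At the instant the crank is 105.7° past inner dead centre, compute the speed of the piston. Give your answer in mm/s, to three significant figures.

7180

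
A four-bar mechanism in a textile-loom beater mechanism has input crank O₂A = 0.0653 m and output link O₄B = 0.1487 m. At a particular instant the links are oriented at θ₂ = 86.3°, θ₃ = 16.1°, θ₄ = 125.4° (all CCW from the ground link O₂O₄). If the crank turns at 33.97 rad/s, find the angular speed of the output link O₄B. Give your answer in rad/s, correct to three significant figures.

ω₂ = 33.97 rad/s
Differentiating the loop-closure r₂e^{iθ₂}+r₃e^{iθ₃}=r₁+r₄e^{iθ₄} gives r₂ω₂e^{iθ₂}+r₃ω₃e^{iθ₃}=r₄ω₄e^{iθ₄}.
Eliminating the other unknown: ω₄ = r₂ω₂ sin(θ₂−θ₃) / [r₄ sin(θ₄−θ₃)].
Numerator sine = +0.94088; denominator sine = +0.94380.
Result = 0.0653·33.97·(+0.94088) / (0.1487·(+0.94380)) = +14.871 rad/s; magnitude 14.871 rad/s.

14.9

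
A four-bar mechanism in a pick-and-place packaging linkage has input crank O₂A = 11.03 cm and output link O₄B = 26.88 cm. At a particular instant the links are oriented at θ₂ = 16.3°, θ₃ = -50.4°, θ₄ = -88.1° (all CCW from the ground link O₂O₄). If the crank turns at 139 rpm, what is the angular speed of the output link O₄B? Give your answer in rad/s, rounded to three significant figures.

8.97

ω₂ = 14.56 rad/s (from 139 rpm).
Differentiating the loop-closure r₂e^{iθ₂}+r₃e^{iθ₃}=r₁+r₄e^{iθ₄} gives r₂ω₂e^{iθ₂}+r₃ω₃e^{iθ₃}=r₄ω₄e^{iθ₄}.
Eliminating the other unknown: ω₄ = r₂ω₂ sin(θ₂−θ₃) / [r₄ sin(θ₄−θ₃)].
Numerator sine = +0.91845; denominator sine = -0.61153.
Result = 0.1103·14.56·(+0.91845) / (0.2688·(-0.61153)) = -8.9707 rad/s; magnitude 8.9707 rad/s.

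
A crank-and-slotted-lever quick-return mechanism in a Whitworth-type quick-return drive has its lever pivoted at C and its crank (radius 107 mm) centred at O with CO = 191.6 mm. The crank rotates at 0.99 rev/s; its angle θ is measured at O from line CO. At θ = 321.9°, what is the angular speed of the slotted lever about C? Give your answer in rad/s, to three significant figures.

2.13

ω = 6.22 rad/s (from 0.99 rev/s).
Crank pin A relative to C: A = (d + r cosθ, r sinθ); lever angle φ = atan2(r sinθ, d + r cosθ).
Differentiating tanφ: φ̇ = rω(d cosθ + r)/(d² + r² + 2dr cosθ).
d² + r² + 2dr cosθ = |CA|² = 0.0804258 m²;  d cosθ + r = +0.25778 m.
|ω_lever| = |0.107·6.22·+0.25778| / 0.0804258 = 2.1333 rad/s.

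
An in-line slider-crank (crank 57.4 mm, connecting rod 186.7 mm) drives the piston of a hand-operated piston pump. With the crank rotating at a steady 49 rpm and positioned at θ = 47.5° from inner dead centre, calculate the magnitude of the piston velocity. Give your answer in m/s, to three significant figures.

ω = 2π·49/60 = 5.131 rad/s
For an in-line slider-crank, x = r cosθ + √(L² − r² sin²θ), so v = −rω sinθ·[1 + r cosθ/√(L² − r² sin²θ)].
With r = 0.0574 m, L = 0.1867 m, θ = 47.5°: √(L² − r² sin²θ) = 0.18184 m.
v = −0.0574·5.131·0.73728·[1 + 0.0574·0.67559/0.18184] = -0.26346 m/s.
|v| = 0.26346 m/s.

0.263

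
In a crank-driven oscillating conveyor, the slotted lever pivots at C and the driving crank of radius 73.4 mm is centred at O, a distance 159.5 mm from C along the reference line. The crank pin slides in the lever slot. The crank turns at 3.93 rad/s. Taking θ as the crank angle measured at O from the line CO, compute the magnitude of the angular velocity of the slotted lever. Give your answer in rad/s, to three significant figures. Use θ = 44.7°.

1.13

ω = 3.93 rad/s
Crank pin A relative to C: A = (d + r cosθ, r sinθ); lever angle φ = atan2(r sinθ, d + r cosθ).
Differentiating tanφ: φ̇ = rω(d cosθ + r)/(d² + r² + 2dr cosθ).
d² + r² + 2dr cosθ = |CA|² = 0.0474709 m²;  d cosθ + r = +0.18677 m.
|ω_lever| = |0.0734·3.93·+0.18677| / 0.0474709 = 1.1349 rad/s.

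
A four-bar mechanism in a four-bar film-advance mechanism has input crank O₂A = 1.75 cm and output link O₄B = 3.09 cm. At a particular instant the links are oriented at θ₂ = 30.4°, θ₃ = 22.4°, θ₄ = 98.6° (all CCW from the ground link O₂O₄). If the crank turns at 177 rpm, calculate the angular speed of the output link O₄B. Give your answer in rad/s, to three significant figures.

ω₂ = 18.54 rad/s (from 177 rpm).
Differentiating the loop-closure r₂e^{iθ₂}+r₃e^{iθ₃}=r₁+r₄e^{iθ₄} gives r₂ω₂e^{iθ₂}+r₃ω₃e^{iθ₃}=r₄ω₄e^{iθ₄}.
Eliminating the other unknown: ω₄ = r₂ω₂ sin(θ₂−θ₃) / [r₄ sin(θ₄−θ₃)].
Numerator sine = +0.13917; denominator sine = +0.97113.
Result = 0.0175·18.54·(+0.13917) / (0.0309·(+0.97113)) = +1.5044 rad/s; magnitude 1.5044 rad/s.

1.50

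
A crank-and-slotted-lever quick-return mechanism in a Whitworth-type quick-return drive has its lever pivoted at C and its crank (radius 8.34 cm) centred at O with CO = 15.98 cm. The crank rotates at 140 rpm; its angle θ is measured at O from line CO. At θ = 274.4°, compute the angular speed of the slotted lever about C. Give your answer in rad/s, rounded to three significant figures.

3.39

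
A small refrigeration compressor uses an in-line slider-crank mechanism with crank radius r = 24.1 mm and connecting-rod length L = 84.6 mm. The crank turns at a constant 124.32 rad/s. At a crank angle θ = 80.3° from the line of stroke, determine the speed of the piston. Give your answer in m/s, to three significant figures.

ω = 124.3 rad/s
For an in-line slider-crank, x = r cosθ + √(L² − r² sin²θ), so v = −rω sinθ·[1 + r cosθ/√(L² − r² sin²θ)].
With r = 0.0241 m, L = 0.0846 m, θ = 80.3°: √(L² − r² sin²θ) = 0.081196 m.
v = −0.0241·124.3·0.98570·[1 + 0.0241·0.16849/0.081196] = -3.101 m/s.
|v| = 3.101 m/s.

3.10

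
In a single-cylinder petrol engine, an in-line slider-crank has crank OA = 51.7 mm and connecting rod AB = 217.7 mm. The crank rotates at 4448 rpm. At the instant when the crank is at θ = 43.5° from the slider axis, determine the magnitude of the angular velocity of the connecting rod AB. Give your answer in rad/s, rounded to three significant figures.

81.3

ω = 465.8 rad/s (converted from 4448 rpm).
The rod makes angle φ with the slider axis where L sinφ = r sinθ; differentiating, L cosφ·φ̇ = r ω cosθ.
L cosφ = √(L² − r² sin²θ) = 0.21477 m.
|ω_rod| = r ω |cosθ| / √(L² − r² sin²θ) = 0.0517·465.8·0.72537/0.21477 = 81.334 rad/s.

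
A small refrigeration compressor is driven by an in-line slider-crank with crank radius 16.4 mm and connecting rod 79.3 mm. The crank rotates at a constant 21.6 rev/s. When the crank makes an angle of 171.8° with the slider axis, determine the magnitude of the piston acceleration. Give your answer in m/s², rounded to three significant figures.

239

ω = 2π·21.6 = 135.7 rad/s
x(θ) = r cosθ + √(L² − r² sin²θ); with ω constant, a = ω²·d²x/dθ².
d²x/dθ² = −r cosθ − r²(cos2θ)/√u − r⁴ sin²2θ/(4u^{3/2}),  u = L² − r² sin²θ = 0.00628302 m².
Substituting r = 0.0164 m, L = 0.0793 m, θ = 171.8°: d²x/dθ² = +0.012974 m.
a = ω²·d²x/dθ² = (135.7)²·(+0.012974) = +238.97 m/s²;  |a| = 238.97 m/s².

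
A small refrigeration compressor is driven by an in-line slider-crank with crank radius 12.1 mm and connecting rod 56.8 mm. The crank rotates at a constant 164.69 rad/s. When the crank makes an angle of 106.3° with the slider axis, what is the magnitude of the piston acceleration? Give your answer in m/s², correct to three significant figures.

ω = 164.7 rad/s
x(θ) = r cosθ + √(L² − r² sin²θ); with ω constant, a = ω²·d²x/dθ².
d²x/dθ² = −r cosθ − r²(cos2θ)/√u − r⁴ sin²2θ/(4u^{3/2}),  u = L² − r² sin²θ = 0.00309136 m².
Substituting r = 0.0121 m, L = 0.0568 m, θ = 106.3°: d²x/dθ² = +0.0056054 m.
a = ω²·d²x/dθ² = (164.7)²·(+0.0056054) = +152.03 m/s²;  |a| = 152.03 m/s².

152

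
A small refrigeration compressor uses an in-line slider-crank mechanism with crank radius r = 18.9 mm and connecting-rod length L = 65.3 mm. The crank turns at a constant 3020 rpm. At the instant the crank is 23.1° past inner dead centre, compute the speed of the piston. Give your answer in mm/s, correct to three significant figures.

2970

ω = 2π·3020/60 = 316.3 rad/s
For an in-line slider-crank, x = r cosθ + √(L² − r² sin²θ), so v = −rω sinθ·[1 + r cosθ/√(L² − r² sin²θ)].
With r = 0.0189 m, L = 0.0653 m, θ = 23.1°: √(L² − r² sin²θ) = 0.064878 m.
v = −0.0189·316.3·0.39234·[1 + 0.0189·0.91982/0.064878] = -2.9735 m/s.
|v| = 2.9735 m/s = 2973.5 mm/s.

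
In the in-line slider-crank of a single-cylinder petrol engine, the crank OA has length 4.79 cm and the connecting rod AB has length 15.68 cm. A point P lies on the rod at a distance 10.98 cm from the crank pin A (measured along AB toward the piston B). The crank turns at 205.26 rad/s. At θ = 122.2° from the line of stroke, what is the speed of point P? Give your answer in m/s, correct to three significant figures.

ω = 205.3 rad/s.  Crank-pin speed |V_A| = rω = 9.832 m/s, perpendicular to OA.
Rod angle: sinφ = −(r/L) sinθ ⇒ φ = -14.981°; ω_rod = −rω cosθ/√(L²−r²sin²θ) = +34.589 rad/s.
V_P = V_A + ω_rod × AP, with AP = 0.1098 m along the rod.
Components: V_Px = −rω sinθ − a·ω_rod·sinφ = -7.338 m/s;  V_Py = rω cosθ + a·ω_rod·cosφ = -1.5704 m/s.
|V_P| = √(V_Px² + V_Py²) = 7.5042 m/s.

7.50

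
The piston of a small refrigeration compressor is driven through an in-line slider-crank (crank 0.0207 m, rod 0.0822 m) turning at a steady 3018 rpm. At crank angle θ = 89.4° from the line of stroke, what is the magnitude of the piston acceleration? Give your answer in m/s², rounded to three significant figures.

ω = 2π·3018/60 = 316 rad/s
x(θ) = r cosθ + √(L² − r² sin²θ); with ω constant, a = ω²·d²x/dθ².
d²x/dθ² = −r cosθ − r²(cos2θ)/√u − r⁴ sin²2θ/(4u^{3/2}),  u = L² − r² sin²θ = 0.0063284 m².
Substituting r = 0.0207 m, L = 0.0822 m, θ = 89.4°: d²x/dθ² = +0.0051684 m.
a = ω²·d²x/dθ² = (316)²·(+0.0051684) = +516.24 m/s²;  |a| = 516.24 m/s².

516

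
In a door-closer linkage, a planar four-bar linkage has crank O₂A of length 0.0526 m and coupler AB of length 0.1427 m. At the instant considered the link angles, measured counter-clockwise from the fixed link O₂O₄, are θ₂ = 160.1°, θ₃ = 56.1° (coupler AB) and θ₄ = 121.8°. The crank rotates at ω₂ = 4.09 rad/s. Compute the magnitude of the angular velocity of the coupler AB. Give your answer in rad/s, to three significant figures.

1.03

ω₂ = 4.09 rad/s
Differentiating the loop-closure r₂e^{iθ₂}+r₃e^{iθ₃}=r₁+r₄e^{iθ₄} gives r₂ω₂e^{iθ₂}+r₃ω₃e^{iθ₃}=r₄ω₄e^{iθ₄}.
Eliminating the other unknown: ω₃ = r₂ω₂ sin(θ₄−θ₂) / [r₃ sin(θ₃−θ₄)].
Numerator sine = -0.61978; denominator sine = -0.91140.
Result = 0.0526·4.09·(-0.61978) / (0.1427·(-0.91140)) = +1.0252 rad/s; magnitude 1.0252 rad/s.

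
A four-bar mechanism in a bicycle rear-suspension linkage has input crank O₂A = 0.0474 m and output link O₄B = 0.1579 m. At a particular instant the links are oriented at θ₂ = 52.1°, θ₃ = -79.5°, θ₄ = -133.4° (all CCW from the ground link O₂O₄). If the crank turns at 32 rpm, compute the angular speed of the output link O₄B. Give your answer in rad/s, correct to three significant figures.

0.931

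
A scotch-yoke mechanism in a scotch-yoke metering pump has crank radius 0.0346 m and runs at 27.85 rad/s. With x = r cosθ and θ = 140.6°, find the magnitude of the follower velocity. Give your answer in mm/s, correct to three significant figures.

612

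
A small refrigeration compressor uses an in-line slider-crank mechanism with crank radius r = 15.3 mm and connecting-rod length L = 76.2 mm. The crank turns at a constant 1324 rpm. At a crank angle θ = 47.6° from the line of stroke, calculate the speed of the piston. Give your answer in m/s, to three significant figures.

1.78

ω = 2π·1324/60 = 138.6 rad/s
For an in-line slider-crank, x = r cosθ + √(L² − r² sin²θ), so v = −rω sinθ·[1 + r cosθ/√(L² − r² sin²θ)].
With r = 0.0153 m, L = 0.0762 m, θ = 47.6°: √(L² − r² sin²θ) = 0.075358 m.
v = −0.0153·138.6·0.73846·[1 + 0.0153·0.67430/0.075358] = -1.781 m/s.
|v| = 1.781 m/s.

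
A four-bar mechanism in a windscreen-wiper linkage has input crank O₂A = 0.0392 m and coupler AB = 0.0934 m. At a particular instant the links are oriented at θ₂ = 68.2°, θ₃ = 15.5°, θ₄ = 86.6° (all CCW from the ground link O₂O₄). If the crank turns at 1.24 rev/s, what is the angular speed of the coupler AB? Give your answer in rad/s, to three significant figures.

1.09

ω₂ = 7.791 rad/s (from 1.24 rev/s).
Differentiating the loop-closure r₂e^{iθ₂}+r₃e^{iθ₃}=r₁+r₄e^{iθ₄} gives r₂ω₂e^{iθ₂}+r₃ω₃e^{iθ₃}=r₄ω₄e^{iθ₄}.
Eliminating the other unknown: ω₃ = r₂ω₂ sin(θ₄−θ₂) / [r₃ sin(θ₃−θ₄)].
Numerator sine = +0.31565; denominator sine = -0.94609.
Result = 0.0392·7.791·(+0.31565) / (0.0934·(-0.94609)) = -1.091 rad/s; magnitude 1.091 rad/s.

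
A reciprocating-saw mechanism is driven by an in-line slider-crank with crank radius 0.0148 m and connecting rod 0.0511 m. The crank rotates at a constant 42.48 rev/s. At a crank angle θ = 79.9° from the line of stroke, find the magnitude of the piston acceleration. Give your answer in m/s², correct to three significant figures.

113

ω = 2π·42.5 = 266.9 rad/s
x(θ) = r cosθ + √(L² − r² sin²θ); with ω constant, a = ω²·d²x/dθ².
d²x/dθ² = −r cosθ − r²(cos2θ)/√u − r⁴ sin²2θ/(4u^{3/2}),  u = L² − r² sin²θ = 0.00239891 m².
Substituting r = 0.0148 m, L = 0.0511 m, θ = 79.9°: d²x/dθ² = +0.0015895 m.
a = ω²·d²x/dθ² = (266.9)²·(+0.0015895) = +113.24 m/s²;  |a| = 113.24 m/s².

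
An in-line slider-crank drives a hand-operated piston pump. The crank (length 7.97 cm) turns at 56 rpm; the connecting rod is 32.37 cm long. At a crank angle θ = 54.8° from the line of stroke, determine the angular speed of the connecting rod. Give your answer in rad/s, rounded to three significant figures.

0.850

ω = 5.864 rad/s (converted from 56 rpm).
The rod makes angle φ with the slider axis where L sinφ = r sinθ; differentiating, L cosφ·φ̇ = r ω cosθ.
L cosφ = √(L² − r² sin²θ) = 0.31708 m.
|ω_rod| = r ω |cosθ| / √(L² − r² sin²θ) = 0.0797·5.864·0.57643/0.31708 = 0.84968 rad/s.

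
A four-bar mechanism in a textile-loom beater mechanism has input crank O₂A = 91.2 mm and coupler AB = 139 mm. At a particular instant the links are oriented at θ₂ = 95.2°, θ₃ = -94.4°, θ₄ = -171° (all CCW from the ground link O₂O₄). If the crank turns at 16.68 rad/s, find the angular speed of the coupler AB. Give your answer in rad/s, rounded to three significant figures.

11.2

ω₂ = 16.68 rad/s
Differentiating the loop-closure r₂e^{iθ₂}+r₃e^{iθ₃}=r₁+r₄e^{iθ₄} gives r₂ω₂e^{iθ₂}+r₃ω₃e^{iθ₃}=r₄ω₄e^{iθ₄}.
Eliminating the other unknown: ω₃ = r₂ω₂ sin(θ₄−θ₂) / [r₃ sin(θ₃−θ₄)].
Numerator sine = +0.99780; denominator sine = +0.97278.
Result = 0.0912·16.68·(+0.99780) / (0.139·(+0.97278)) = +11.226 rad/s; magnitude 11.226 rad/s.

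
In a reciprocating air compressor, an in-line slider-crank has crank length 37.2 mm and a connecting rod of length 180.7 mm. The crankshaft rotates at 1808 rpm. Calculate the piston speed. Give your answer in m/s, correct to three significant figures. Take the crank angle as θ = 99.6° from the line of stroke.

6.70

ω = 2π·1808/60 = 189.3 rad/s
For an in-line slider-crank, x = r cosθ + √(L² − r² sin²θ), so v = −rω sinθ·[1 + r cosθ/√(L² − r² sin²θ)].
With r = 0.0372 m, L = 0.1807 m, θ = 99.6°: √(L² − r² sin²θ) = 0.17694 m.
v = −0.0372·189.3·0.98600·[1 + 0.0372·-0.16677/0.17694] = -6.7011 m/s.
|v| = 6.7011 m/s.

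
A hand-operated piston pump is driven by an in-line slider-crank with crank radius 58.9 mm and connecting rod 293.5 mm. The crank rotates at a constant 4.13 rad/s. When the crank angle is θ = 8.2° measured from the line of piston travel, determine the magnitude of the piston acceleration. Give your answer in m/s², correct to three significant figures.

ω = 4.13 rad/s
x(θ) = r cosθ + √(L² − r² sin²θ); with ω constant, a = ω²·d²x/dθ².
d²x/dθ² = −r cosθ − r²(cos2θ)/√u − r⁴ sin²2θ/(4u^{3/2}),  u = L² − r² sin²θ = 0.0860717 m².
Substituting r = 0.0589 m, L = 0.2935 m, θ = 8.2°: d²x/dθ² = -0.069651 m.
a = ω²·d²x/dθ² = (4.13)²·(-0.069651) = -1.188 m/s²;  |a| = 1.188 m/s².

1.19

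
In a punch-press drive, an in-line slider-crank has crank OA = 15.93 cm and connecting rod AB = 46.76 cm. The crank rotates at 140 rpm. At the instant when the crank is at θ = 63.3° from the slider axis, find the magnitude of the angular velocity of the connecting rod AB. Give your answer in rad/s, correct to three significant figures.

2.36

ω = 14.66 rad/s (converted from 140 rpm).
The rod makes angle φ with the slider axis where L sinφ = r sinθ; differentiating, L cosφ·φ̇ = r ω cosθ.
L cosφ = √(L² − r² sin²θ) = 0.44542 m.
|ω_rod| = r ω |cosθ| / √(L² − r² sin²θ) = 0.1593·14.66·0.44932/0.44542 = 2.3559 rad/s.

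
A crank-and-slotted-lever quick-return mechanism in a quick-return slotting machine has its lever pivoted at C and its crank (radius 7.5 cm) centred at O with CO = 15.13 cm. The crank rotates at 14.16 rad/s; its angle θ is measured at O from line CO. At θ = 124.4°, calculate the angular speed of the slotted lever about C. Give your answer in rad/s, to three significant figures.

ω = 14.16 rad/s
Crank pin A relative to C: A = (d + r cosθ, r sinθ); lever angle φ = atan2(r sinθ, d + r cosθ).
Differentiating tanφ: φ̇ = rω(d cosθ + r)/(d² + r² + 2dr cosθ).
d² + r² + 2dr cosθ = |CA|² = 0.0156948 m²;  d cosθ + r = -0.01048 m.
|ω_lever| = |0.075·14.16·-0.01048| / 0.0156948 = 0.70911 rad/s.

0.709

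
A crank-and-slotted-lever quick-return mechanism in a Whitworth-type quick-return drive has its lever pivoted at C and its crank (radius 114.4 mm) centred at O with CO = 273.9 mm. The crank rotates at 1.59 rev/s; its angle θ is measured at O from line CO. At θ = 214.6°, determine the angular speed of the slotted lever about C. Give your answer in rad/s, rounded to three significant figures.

3.48

ω = 9.99 rad/s (from 1.59 rev/s).
Crank pin A relative to C: A = (d + r cosθ, r sinθ); lever angle φ = atan2(r sinθ, d + r cosθ).
Differentiating tanφ: φ̇ = rω(d cosθ + r)/(d² + r² + 2dr cosθ).
d² + r² + 2dr cosθ = |CA|² = 0.036524 m²;  d cosθ + r = -0.11106 m.
|ω_lever| = |0.1144·9.99·-0.11106| / 0.036524 = 3.4751 rad/s.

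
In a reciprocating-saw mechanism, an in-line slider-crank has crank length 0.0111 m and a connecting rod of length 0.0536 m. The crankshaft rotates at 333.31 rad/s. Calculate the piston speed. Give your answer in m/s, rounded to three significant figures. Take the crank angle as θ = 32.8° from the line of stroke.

2.36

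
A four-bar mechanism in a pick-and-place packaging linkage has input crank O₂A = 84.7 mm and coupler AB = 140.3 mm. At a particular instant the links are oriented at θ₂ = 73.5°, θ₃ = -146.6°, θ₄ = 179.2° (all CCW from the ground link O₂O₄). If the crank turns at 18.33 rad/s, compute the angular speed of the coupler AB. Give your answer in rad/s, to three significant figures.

ω₂ = 18.33 rad/s
Differentiating the loop-closure r₂e^{iθ₂}+r₃e^{iθ₃}=r₁+r₄e^{iθ₄} gives r₂ω₂e^{iθ₂}+r₃ω₃e^{iθ₃}=r₄ω₄e^{iθ₄}.
Eliminating the other unknown: ω₃ = r₂ω₂ sin(θ₄−θ₂) / [r₃ sin(θ₃−θ₄)].
Numerator sine = +0.96269; denominator sine = +0.56208.
Result = 0.0847·18.33·(+0.96269) / (0.1403·(+0.56208)) = +18.953 rad/s; magnitude 18.953 rad/s.

19.0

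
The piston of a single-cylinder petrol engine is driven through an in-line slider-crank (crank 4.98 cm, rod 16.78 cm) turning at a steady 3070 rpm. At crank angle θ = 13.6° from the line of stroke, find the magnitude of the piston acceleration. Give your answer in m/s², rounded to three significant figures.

6370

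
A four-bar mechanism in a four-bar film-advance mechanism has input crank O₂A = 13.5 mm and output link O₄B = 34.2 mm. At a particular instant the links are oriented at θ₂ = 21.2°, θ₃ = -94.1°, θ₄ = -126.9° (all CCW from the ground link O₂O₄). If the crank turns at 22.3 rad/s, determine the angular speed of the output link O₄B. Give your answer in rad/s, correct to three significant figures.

ω₂ = 22.3 rad/s
Differentiating the loop-closure r₂e^{iθ₂}+r₃e^{iθ₃}=r₁+r₄e^{iθ₄} gives r₂ω₂e^{iθ₂}+r₃ω₃e^{iθ₃}=r₄ω₄e^{iθ₄}.
Eliminating the other unknown: ω₄ = r₂ω₂ sin(θ₂−θ₃) / [r₄ sin(θ₄−θ₃)].
Numerator sine = +0.90408; denominator sine = -0.54171.
Result = 0.0135·22.3·(+0.90408) / (0.0342·(-0.54171)) = -14.691 rad/s; magnitude 14.691 rad/s.

14.7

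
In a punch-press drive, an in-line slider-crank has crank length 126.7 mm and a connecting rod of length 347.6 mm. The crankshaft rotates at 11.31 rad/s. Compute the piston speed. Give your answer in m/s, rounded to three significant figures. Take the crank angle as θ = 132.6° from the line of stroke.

0.785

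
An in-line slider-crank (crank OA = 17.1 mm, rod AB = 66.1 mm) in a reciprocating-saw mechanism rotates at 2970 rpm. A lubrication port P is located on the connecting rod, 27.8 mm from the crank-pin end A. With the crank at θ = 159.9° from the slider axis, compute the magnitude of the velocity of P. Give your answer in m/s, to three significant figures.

ω = 311 rad/s.  Crank-pin speed |V_A| = rω = 5.3184 m/s, perpendicular to OA.
Rod angle: sinφ = −(r/L) sinθ ⇒ φ = -5.101°; ω_rod = −rω cosθ/√(L²−r²sin²θ) = +75.86 rad/s.
V_P = V_A + ω_rod × AP, with AP = 0.0278 m along the rod.
Components: V_Px = −rω sinθ − a·ω_rod·sinφ = -1.6402 m/s;  V_Py = rω cosθ + a·ω_rod·cosφ = -2.8939 m/s.
|V_P| = √(V_Px² + V_Py²) = 3.3264 m/s.

3.33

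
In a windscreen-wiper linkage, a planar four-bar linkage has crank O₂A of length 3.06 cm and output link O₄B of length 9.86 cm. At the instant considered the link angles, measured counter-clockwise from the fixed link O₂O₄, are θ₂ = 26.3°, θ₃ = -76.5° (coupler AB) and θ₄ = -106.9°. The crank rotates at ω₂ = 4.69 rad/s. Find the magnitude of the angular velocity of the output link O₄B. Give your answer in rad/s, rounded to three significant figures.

2.80

ω₂ = 4.69 rad/s
Differentiating the loop-closure r₂e^{iθ₂}+r₃e^{iθ₃}=r₁+r₄e^{iθ₄} gives r₂ω₂e^{iθ₂}+r₃ω₃e^{iθ₃}=r₄ω₄e^{iθ₄}.
Eliminating the other unknown: ω₄ = r₂ω₂ sin(θ₂−θ₃) / [r₄ sin(θ₄−θ₃)].
Numerator sine = +0.97515; denominator sine = -0.50603.
Result = 0.0306·4.69·(+0.97515) / (0.0986·(-0.50603)) = -2.8048 rad/s; magnitude 2.8048 rad/s.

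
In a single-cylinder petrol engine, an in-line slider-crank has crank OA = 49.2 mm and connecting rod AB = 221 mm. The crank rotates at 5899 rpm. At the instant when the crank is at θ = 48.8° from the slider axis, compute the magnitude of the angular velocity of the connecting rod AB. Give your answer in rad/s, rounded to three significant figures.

91.9

ω = 617.7 rad/s (converted from 5899 rpm).
The rod makes angle φ with the slider axis where L sinφ = r sinθ; differentiating, L cosφ·φ̇ = r ω cosθ.
L cosφ = √(L² − r² sin²θ) = 0.21788 m.
|ω_rod| = r ω |cosθ| / √(L² − r² sin²θ) = 0.0492·617.7·0.65869/0.21788 = 91.884 rad/s.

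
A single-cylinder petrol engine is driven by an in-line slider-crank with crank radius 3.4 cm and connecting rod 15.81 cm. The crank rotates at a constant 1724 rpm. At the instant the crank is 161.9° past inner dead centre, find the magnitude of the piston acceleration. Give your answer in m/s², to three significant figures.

860

ω = 2π·1724/60 = 180.5 rad/s
x(θ) = r cosθ + √(L² − r² sin²θ); with ω constant, a = ω²·d²x/dθ².
d²x/dθ² = −r cosθ − r²(cos2θ)/√u − r⁴ sin²2θ/(4u^{3/2}),  u = L² − r² sin²θ = 0.024884 m².
Substituting r = 0.034 m, L = 0.1581 m, θ = 161.9°: d²x/dθ² = +0.026374 m.
a = ω²·d²x/dθ² = (180.5)²·(+0.026374) = +859.63 m/s²;  |a| = 859.63 m/s².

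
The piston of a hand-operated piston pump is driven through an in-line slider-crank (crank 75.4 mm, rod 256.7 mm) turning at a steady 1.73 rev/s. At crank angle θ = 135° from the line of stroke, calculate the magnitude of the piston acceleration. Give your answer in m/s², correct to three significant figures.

6.24

ω = 2π·1.73 = 10.87 rad/s
x(θ) = r cosθ + √(L² − r² sin²θ); with ω constant, a = ω²·d²x/dθ².
d²x/dθ² = −r cosθ − r²(cos2θ)/√u − r⁴ sin²2θ/(4u^{3/2}),  u = L² − r² sin²θ = 0.0630523 m².
Substituting r = 0.0754 m, L = 0.2567 m, θ = 135°: d²x/dθ² = +0.052805 m.
a = ω²·d²x/dθ² = (10.87)²·(+0.052805) = +6.2392 m/s²;  |a| = 6.2392 m/s².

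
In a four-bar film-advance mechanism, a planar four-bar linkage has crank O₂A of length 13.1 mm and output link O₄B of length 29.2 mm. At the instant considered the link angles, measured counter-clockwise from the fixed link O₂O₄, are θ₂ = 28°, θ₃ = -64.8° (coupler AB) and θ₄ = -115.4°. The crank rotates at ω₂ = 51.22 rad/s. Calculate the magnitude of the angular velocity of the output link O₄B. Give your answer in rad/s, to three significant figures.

29.7

ω₂ = 51.22 rad/s
Differentiating the loop-closure r₂e^{iθ₂}+r₃e^{iθ₃}=r₁+r₄e^{iθ₄} gives r₂ω₂e^{iθ₂}+r₃ω₃e^{iθ₃}=r₄ω₄e^{iθ₄}.
Eliminating the other unknown: ω₄ = r₂ω₂ sin(θ₂−θ₃) / [r₄ sin(θ₄−θ₃)].
Numerator sine = +0.99881; denominator sine = -0.77273.
Result = 0.0131·51.22·(+0.99881) / (0.0292·(-0.77273)) = -29.702 rad/s; magnitude 29.702 rad/s.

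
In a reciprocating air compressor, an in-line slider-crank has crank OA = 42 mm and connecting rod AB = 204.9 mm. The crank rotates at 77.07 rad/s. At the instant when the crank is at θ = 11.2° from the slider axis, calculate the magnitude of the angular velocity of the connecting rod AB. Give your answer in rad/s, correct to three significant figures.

ω = 77.07 rad/s
The rod makes angle φ with the slider axis where L sinφ = r sinθ; differentiating, L cosφ·φ̇ = r ω cosθ.
L cosφ = √(L² − r² sin²θ) = 0.20474 m.
|ω_rod| = r ω |cosθ| / √(L² − r² sin²θ) = 0.042·77.07·0.98096/0.20474 = 15.509 rad/s.

15.5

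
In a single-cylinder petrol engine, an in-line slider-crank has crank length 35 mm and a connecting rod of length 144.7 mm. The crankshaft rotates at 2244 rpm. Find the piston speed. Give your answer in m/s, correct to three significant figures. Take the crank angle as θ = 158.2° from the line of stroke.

2.37

ω = 2π·2244/60 = 235 rad/s
For an in-line slider-crank, x = r cosθ + √(L² − r² sin²θ), so v = −rω sinθ·[1 + r cosθ/√(L² − r² sin²θ)].
With r = 0.035 m, L = 0.1447 m, θ = 158.2°: √(L² − r² sin²θ) = 0.14412 m.
v = −0.035·235·0.37137·[1 + 0.035·-0.92849/0.14412] = -2.3656 m/s.
|v| = 2.3656 m/s.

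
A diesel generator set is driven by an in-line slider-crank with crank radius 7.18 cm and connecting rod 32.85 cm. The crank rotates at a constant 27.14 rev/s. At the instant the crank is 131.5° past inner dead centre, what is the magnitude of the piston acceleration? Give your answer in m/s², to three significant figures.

ω = 2π·27.1 = 170.5 rad/s
x(θ) = r cosθ + √(L² − r² sin²θ); with ω constant, a = ω²·d²x/dθ².
d²x/dθ² = −r cosθ − r²(cos2θ)/√u − r⁴ sin²2θ/(4u^{3/2}),  u = L² − r² sin²θ = 0.10502 m².
Substituting r = 0.0718 m, L = 0.3285 m, θ = 131.5°: d²x/dθ² = +0.049322 m.
a = ω²·d²x/dθ² = (170.5)²·(+0.049322) = +1434.2 m/s²;  |a| = 1434.2 m/s².

1430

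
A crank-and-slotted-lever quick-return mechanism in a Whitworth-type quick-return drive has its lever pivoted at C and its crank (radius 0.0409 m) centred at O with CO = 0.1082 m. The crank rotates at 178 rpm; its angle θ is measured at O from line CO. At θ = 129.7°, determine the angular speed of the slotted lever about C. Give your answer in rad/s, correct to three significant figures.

2.78

ω = 18.64 rad/s (from 178 rpm).
Crank pin A relative to C: A = (d + r cosθ, r sinθ); lever angle φ = atan2(r sinθ, d + r cosθ).
Differentiating tanφ: φ̇ = rω(d cosθ + r)/(d² + r² + 2dr cosθ).
d² + r² + 2dr cosθ = |CA|² = 0.00772647 m²;  d cosθ + r = -0.028215 m.
|ω_lever| = |0.0409·18.64·-0.028215| / 0.00772647 = 2.784 rad/s.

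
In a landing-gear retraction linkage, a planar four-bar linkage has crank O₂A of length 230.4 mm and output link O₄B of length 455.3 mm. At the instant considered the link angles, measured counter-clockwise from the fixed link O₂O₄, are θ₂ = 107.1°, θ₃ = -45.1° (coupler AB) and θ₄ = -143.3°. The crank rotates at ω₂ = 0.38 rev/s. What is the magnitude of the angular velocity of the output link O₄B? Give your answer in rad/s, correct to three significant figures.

0.569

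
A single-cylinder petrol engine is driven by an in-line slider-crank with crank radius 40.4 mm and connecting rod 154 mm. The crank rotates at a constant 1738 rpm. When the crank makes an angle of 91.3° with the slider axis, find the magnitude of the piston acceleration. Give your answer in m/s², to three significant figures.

394

ω = 2π·1738/60 = 182 rad/s
x(θ) = r cosθ + √(L² − r² sin²θ); with ω constant, a = ω²·d²x/dθ².
d²x/dθ² = −r cosθ − r²(cos2θ)/√u − r⁴ sin²2θ/(4u^{3/2}),  u = L² − r² sin²θ = 0.0220847 m².
Substituting r = 0.0404 m, L = 0.154 m, θ = 91.3°: d²x/dθ² = +0.011888 m.
a = ω²·d²x/dθ² = (182)²·(+0.011888) = +393.78 m/s²;  |a| = 393.78 m/s².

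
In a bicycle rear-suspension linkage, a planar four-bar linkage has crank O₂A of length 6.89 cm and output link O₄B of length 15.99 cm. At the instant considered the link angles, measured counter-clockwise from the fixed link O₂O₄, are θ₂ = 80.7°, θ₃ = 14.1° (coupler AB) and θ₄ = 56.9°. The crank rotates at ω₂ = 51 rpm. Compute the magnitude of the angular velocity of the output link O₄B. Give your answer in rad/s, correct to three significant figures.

3.11

ω₂ = 5.341 rad/s (from 51 rpm).
Differentiating the loop-closure r₂e^{iθ₂}+r₃e^{iθ₃}=r₁+r₄e^{iθ₄} gives r₂ω₂e^{iθ₂}+r₃ω₃e^{iθ₃}=r₄ω₄e^{iθ₄}.
Eliminating the other unknown: ω₄ = r₂ω₂ sin(θ₂−θ₃) / [r₄ sin(θ₄−θ₃)].
Numerator sine = +0.91775; denominator sine = +0.67944.
Result = 0.0689·5.341·(+0.91775) / (0.1599·(+0.67944)) = +3.1085 rad/s; magnitude 3.1085 rad/s.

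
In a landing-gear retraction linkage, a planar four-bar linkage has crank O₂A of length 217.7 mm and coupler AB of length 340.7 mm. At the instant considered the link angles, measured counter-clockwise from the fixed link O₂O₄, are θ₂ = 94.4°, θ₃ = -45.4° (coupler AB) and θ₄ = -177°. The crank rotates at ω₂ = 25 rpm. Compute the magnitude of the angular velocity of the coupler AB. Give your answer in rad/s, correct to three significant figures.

2.24

ω₂ = 2.618 rad/s (from 25 rpm).
Differentiating the loop-closure r₂e^{iθ₂}+r₃e^{iθ₃}=r₁+r₄e^{iθ₄} gives r₂ω₂e^{iθ₂}+r₃ω₃e^{iθ₃}=r₄ω₄e^{iθ₄}.
Eliminating the other unknown: ω₃ = r₂ω₂ sin(θ₄−θ₂) / [r₃ sin(θ₃−θ₄)].
Numerator sine = +0.99970; denominator sine = +0.74780.
Result = 0.2177·2.618·(+0.99970) / (0.3407·(+0.74780)) = +2.2364 rad/s; magnitude 2.2364 rad/s.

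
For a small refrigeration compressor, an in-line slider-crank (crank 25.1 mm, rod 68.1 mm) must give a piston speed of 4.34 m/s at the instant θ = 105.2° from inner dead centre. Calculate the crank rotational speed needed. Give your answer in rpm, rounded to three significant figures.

For an in-line slider-crank, |v_piston| = rω|sinθ|·[1 + r cosθ/√(L² − r² sin²θ)].
With r = 0.0251 m, L = 0.0681 m, θ = 105.2°: the bracketed kinematic factor |dx/dθ| = 0.021717 m.
ω = v/|dx/dθ| = 4.34/0.021717 = 199.84 rad/s.
N = 60ω/(2π) = 1908.3 rpm.

1910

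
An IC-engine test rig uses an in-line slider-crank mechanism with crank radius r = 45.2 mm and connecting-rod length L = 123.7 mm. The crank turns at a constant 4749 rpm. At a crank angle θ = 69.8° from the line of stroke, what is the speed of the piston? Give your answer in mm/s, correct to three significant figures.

ω = 2π·4749/60 = 497.3 rad/s
For an in-line slider-crank, x = r cosθ + √(L² − r² sin²θ), so v = −rω sinθ·[1 + r cosθ/√(L² − r² sin²θ)].
With r = 0.0452 m, L = 0.1237 m, θ = 69.8°: √(L² − r² sin²θ) = 0.1162 m.
v = −0.0452·497.3·0.93849·[1 + 0.0452·0.34530/0.1162] = -23.93 m/s.
|v| = 23.93 m/s = 23930 mm/s.

23900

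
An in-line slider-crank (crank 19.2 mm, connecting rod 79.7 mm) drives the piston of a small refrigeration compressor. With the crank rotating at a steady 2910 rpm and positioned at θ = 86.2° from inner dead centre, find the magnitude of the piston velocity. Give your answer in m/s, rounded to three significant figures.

5.93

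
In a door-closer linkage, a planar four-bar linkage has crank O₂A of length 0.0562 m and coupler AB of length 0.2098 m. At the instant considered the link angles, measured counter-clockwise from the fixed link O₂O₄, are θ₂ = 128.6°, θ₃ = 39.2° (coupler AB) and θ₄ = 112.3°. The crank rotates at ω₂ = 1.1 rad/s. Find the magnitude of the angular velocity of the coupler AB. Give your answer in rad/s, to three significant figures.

ω₂ = 1.1 rad/s
Differentiating the loop-closure r₂e^{iθ₂}+r₃e^{iθ₃}=r₁+r₄e^{iθ₄} gives r₂ω₂e^{iθ₂}+r₃ω₃e^{iθ₃}=r₄ω₄e^{iθ₄}.
Eliminating the other unknown: ω₃ = r₂ω₂ sin(θ₄−θ₂) / [r₃ sin(θ₃−θ₄)].
Numerator sine = -0.28067; denominator sine = -0.95681.
Result = 0.0562·1.1·(-0.28067) / (0.2098·(-0.95681)) = +0.086434 rad/s; magnitude 0.086434 rad/s.

0.0864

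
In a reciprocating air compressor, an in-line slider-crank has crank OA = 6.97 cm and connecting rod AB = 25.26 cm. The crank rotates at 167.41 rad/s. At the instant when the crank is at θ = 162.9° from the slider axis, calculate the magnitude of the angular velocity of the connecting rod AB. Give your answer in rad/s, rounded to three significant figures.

ω = 167.4 rad/s
The rod makes angle φ with the slider axis where L sinφ = r sinθ; differentiating, L cosφ·φ̇ = r ω cosθ.
L cosφ = √(L² − r² sin²θ) = 0.25177 m.
|ω_rod| = r ω |cosθ| / √(L² − r² sin²θ) = 0.0697·167.4·0.95579/0.25177 = 44.297 rad/s.

44.3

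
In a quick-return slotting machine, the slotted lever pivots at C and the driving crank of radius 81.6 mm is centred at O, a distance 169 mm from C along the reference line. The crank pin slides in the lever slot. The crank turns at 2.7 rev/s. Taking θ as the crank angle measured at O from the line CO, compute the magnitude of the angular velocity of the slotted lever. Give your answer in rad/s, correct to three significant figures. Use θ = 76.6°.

4.02

ω = 16.96 rad/s (from 2.7 rev/s).
Crank pin A relative to C: A = (d + r cosθ, r sinθ); lever angle φ = atan2(r sinθ, d + r cosθ).
Differentiating tanφ: φ̇ = rω(d cosθ + r)/(d² + r² + 2dr cosθ).
d² + r² + 2dr cosθ = |CA|² = 0.0416114 m²;  d cosθ + r = +0.12077 m.
|ω_lever| = |0.0816·16.96·+0.12077| / 0.0416114 = 4.0176 rad/s.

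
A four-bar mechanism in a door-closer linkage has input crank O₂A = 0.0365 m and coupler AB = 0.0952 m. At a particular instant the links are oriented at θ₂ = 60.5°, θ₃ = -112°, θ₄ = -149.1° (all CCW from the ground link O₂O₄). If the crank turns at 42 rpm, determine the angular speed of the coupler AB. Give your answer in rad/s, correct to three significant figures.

ω₂ = 4.398 rad/s (from 42 rpm).
Differentiating the loop-closure r₂e^{iθ₂}+r₃e^{iθ₃}=r₁+r₄e^{iθ₄} gives r₂ω₂e^{iθ₂}+r₃ω₃e^{iθ₃}=r₄ω₄e^{iθ₄}.
Eliminating the other unknown: ω₃ = r₂ω₂ sin(θ₄−θ₂) / [r₃ sin(θ₃−θ₄)].
Numerator sine = +0.49394; denominator sine = +0.60321.
Result = 0.0365·4.398·(+0.49394) / (0.0952·(+0.60321)) = +1.3808 rad/s; magnitude 1.3808 rad/s.

1.38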